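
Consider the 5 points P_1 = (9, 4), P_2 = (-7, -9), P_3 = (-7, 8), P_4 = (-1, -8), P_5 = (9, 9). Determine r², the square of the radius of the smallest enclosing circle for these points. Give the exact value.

145

By Welzl's lemma the MEC is supported by two points (diametrically opposite) or three points (on a circumcircle).
The farthest pair is P_2–P_5 with squared distance 580. The circle on this segment as diameter has centre (1, 0) and r² = 580/4 = 145.
Check P_1: distance² to centre = 80 ≤ 145, so it lies inside.
All remaining points lie in this disk, and no smaller disk contains both endpoints, so this is the minimum enclosing circle.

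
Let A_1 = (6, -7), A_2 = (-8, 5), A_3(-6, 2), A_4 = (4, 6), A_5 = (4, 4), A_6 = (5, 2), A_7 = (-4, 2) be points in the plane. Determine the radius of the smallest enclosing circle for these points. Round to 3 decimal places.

The minimum enclosing circle of a finite set is fixed by two of the points (as a diameter) or three (as a circumcircle).
The farthest pair is A_1–A_2 with squared distance 340. The circle on this segment as diameter has centre (-1, -1) and r² = 340/4 = 85.
Check A_3: distance² to centre = 34 ≤ 85, so it lies inside.
All remaining points lie in this disk, and no smaller disk contains both endpoints, so this is the minimum enclosing circle.
r = √85 ≈ 9.220.

9.220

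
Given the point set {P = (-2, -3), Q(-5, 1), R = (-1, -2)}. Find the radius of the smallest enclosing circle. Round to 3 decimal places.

2.525

Side lengths²: PQ² = 25, PR² = 2, QR² = 25.
Since QR² = 25 < 25 + 2 = 27, the triangle is acute, so the smallest enclosing circle is the circumcircle.
Circumcentre = (-45/14, -11/14), r² = 625/98.
r = √(625/98) ≈ 2.525.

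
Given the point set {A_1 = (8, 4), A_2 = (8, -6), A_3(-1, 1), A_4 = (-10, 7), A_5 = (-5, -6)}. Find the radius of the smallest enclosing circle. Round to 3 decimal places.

11.102

The minimum enclosing circle of a finite set is fixed by two of the points (as a diameter) or three (as a circumcircle).
The farthest pair is A_2–A_4 with squared distance 493. The circle on this segment as diameter has centre (-1, 0.5) and r² = 493/4 = 123.25.
Check A_1: distance² to centre = 93.25 ≤ 123.25, so it lies inside.
All remaining points lie in this disk, and no smaller disk contains both endpoints, so this is the minimum enclosing circle.
r = √(123.25) ≈ 11.102.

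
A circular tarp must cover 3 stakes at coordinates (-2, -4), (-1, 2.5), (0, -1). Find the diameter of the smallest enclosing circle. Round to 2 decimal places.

Call the three points A, B, C in the order given.
Side lengths²: AB² = 43.25, AC² = 13, BC² = 13.25.
Since AB² = 43.25 ≥ 13.25 + 13 = 26.25, the angle opposite AB is not acute, so the smallest enclosing circle has AB as diameter.
Centre = midpoint of AB = (-1.5, -0.75), r² = 43.25/4 = 10.8125.
Diameter = 2r = 2√(10.8125) ≈ 6.58.

6.58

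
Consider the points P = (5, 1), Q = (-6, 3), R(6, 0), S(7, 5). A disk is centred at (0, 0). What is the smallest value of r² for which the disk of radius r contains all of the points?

The required radius is the distance from (0, 0) to the farthest point.
Squared distances: 26, 45, 36, 74.
Maximum is 74, attained at S.

74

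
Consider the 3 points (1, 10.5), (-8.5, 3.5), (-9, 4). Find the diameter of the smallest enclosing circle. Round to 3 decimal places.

Call the three points A, B, C in the order given.
Side lengths²: AB² = 139.25, AC² = 142.25, BC² = 0.5.
Since AC² = 142.25 ≥ 139.25 + 0.5 = 139.75, the angle opposite AC is not acute, so the smallest enclosing circle has AC as diameter.
Centre = midpoint of AC = (-4, 7.25), r² = 142.25/4 = 35.5625.
Diameter = 2r = 2√(35.5625) ≈ 11.927.

11.927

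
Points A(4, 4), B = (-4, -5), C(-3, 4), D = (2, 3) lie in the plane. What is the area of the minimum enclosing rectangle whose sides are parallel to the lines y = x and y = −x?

In coordinates u = x + y, v = x − y the rectangle is axis-aligned; the map (x,y)→(u,v) scales areas by 2.
u-values: 8, -9, 1, 5; range = 8 − (-9) = 17.
v-values: 0, 1, -7, -1; range = 1 − (-7) = 8.
Area = (17 × 8) / 2 = 68.

68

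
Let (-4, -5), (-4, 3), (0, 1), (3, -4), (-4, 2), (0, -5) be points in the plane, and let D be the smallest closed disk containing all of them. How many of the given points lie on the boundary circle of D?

3

A smallest enclosing disk is always determined by at most three of the input points on its boundary.
The minimum enclosing circle is determined by three boundary points: (-4, -5), (-4, 3), (3, -4).
Their circumcentre is (-1, -1) with r² = 25.
The farthest remaining point (-4, 2) is at distance² 18 ≤ 25.
The points at distance exactly r from the centre are (-4, -5), (-4, 3), (3, -4) — 3 points.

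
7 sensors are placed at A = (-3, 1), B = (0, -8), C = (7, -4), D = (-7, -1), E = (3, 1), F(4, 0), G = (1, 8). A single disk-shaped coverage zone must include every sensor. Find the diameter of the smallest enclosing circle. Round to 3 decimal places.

By Welzl's lemma the MEC is supported by two points (diametrically opposite) or three points (on a circumcircle).
The farthest pair is B–G with squared distance 257. The circle on this segment as diameter has centre (0.5, 0) and r² = 257/4 = 64.25.
Check A: distance² to centre = 13.25 ≤ 64.25, so it lies inside.
All remaining points lie in this disk, and no smaller disk contains both endpoints, so this is the minimum enclosing circle.
Diameter = 2r = 2√(64.25) ≈ 16.031.

16.031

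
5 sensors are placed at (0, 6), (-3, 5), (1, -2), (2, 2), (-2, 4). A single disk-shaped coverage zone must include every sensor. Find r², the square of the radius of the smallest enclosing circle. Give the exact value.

By Welzl's lemma the MEC is supported by two points (diametrically opposite) or three points (on a circumcircle).
The minimum enclosing circle is determined by three boundary points: (0, 6), (-3, 5), (1, -2).
Their circumcentre is (-0.3, 1.9) with r² = 16.9.
The farthest remaining point (-2, 4) is at distance² 7.3 ≤ 16.9.

16.9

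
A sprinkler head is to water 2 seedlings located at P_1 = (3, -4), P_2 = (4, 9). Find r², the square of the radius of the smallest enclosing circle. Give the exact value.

The smallest circle enclosing two points has them as diameter endpoints.
Centre = midpoint = (3.5, 2.5); r² = |P_1P_2|²/4 = 170/4 = 42.5.

42.5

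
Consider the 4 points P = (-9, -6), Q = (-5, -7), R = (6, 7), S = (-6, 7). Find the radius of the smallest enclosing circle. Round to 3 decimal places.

9.925

By Welzl's lemma the MEC is supported by two points (diametrically opposite) or three points (on a circumcircle).
The farthest pair is P–R with squared distance 394. The circle on this segment as diameter has centre (-1.5, 0.5) and r² = 394/4 = 98.5.
Check Q: distance² to centre = 68.5 ≤ 98.5, so it lies inside.
All remaining points lie in this disk, and no smaller disk contains both endpoints, so this is the minimum enclosing circle.
r = √(98.5) ≈ 9.925.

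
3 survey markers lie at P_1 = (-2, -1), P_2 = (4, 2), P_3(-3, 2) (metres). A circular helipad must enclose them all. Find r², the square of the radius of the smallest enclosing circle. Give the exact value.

Side lengths²: P_1P_2² = 45, P_1P_3² = 10, P_2P_3² = 49.
Since P_2P_3² = 49 < 45 + 10 = 55, the triangle is acute, so the smallest enclosing circle is the circumcircle.
Circumcentre = (0.5, 1.5), r² = 12.5.

12.5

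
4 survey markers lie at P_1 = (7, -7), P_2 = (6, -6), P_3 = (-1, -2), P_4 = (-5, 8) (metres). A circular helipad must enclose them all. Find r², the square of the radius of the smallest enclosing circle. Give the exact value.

92.25

By Welzl's lemma the MEC is supported by two points (diametrically opposite) or three points (on a circumcircle).
The farthest pair is P_1–P_4 with squared distance 369. The circle on this segment as diameter has centre (1, 0.5) and r² = 369/4 = 92.25.
Check P_2: distance² to centre = 67.25 ≤ 92.25, so it lies inside.
All remaining points lie in this disk, and no smaller disk contains both endpoints, so this is the minimum enclosing circle.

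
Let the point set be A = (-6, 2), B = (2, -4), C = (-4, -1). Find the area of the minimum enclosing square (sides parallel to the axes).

64

The bounding box has width 8 and height 6.
An axis-aligned square enclosing the set must have side ≥ max(width, height).
So the minimum side is max(8, 6) = 8.
Area = 8² = 64.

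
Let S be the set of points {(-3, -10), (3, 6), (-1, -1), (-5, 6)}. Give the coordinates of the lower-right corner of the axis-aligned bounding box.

x-range [-5, 3], y-range [-10, 6].
The lower-right corner is (3, -10).

(3, -10)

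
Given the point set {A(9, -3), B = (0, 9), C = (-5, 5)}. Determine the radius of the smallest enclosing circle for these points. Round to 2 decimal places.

8.07

Side lengths²: AB² = 225, AC² = 260, BC² = 41.
Since AC² = 260 < 225 + 41 = 266, the triangle is acute, so the smallest enclosing circle is the circumcircle.
Circumcentre = (2.125, 1.21875), r² = 65.0634765625.
r = √(65.0634765625) ≈ 8.07.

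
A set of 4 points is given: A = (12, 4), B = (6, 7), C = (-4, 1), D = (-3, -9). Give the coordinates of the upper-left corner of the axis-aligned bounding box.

(-4, 7)

x-range [-4, 12], y-range [-9, 7].
The upper-left corner is (-4, 7).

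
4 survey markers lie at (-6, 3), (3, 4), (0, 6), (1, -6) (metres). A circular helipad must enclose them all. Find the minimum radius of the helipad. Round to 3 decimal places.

The minimum enclosing circle is determined by three boundary points: (-6, 3), (0, 6), (1, -6).
Their circumcentre is (-0.7, -0.1) with r² = 37.7.
The farthest remaining point (3, 4) is at distance² 30.5 ≤ 37.7.
r = √(37.7) ≈ 6.140.

6.140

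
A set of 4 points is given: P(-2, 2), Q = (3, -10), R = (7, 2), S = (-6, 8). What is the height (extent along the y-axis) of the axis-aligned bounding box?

max y = 8, min y = -10, so height = 18.

18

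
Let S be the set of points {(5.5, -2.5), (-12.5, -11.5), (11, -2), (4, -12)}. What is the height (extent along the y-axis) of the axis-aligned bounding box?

10

max y = -2, min y = -12, so height = 10.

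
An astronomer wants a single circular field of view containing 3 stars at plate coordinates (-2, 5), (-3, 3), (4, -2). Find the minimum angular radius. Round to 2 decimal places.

4.61

Call the three points A, B, C in the order given.
Side lengths²: AB² = 5, AC² = 85, BC² = 74.
Since AC² = 85 ≥ 74 + 5 = 79, the angle opposite AC is not acute, so the smallest enclosing circle has AC as diameter.
Centre = midpoint of AC = (1, 1.5), r² = 85/4 = 21.25.
r = √(21.25) ≈ 4.61.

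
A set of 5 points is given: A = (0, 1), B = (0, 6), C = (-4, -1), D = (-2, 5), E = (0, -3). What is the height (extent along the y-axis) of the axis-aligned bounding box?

9

max y = 6, min y = -3, so height = 9.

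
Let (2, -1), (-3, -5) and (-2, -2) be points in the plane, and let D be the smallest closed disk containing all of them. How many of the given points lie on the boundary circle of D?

2

Call the three points A, B, C in the order given.
Side lengths²: AB² = 41, AC² = 17, BC² = 10.
Since AB² = 41 ≥ 17 + 10 = 27, the angle opposite AB is not acute, so the smallest enclosing circle has AB as diameter.
Centre = midpoint of AB = (-0.5, -3), r² = 41/4 = 10.25.
The points at distance exactly r from the centre are (2, -1), (-3, -5) — 2 points.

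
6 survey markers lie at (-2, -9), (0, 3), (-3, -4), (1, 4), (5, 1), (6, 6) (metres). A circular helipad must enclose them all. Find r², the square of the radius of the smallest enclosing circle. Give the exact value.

A smallest enclosing disk is always determined by at most three of the input points on its boundary.
The farthest pair is (-2, -9)–(6, 6) with squared distance 289. The circle on this segment as diameter has centre (2, -1.5) and r² = 289/4 = 72.25.
Check (0, 3): distance² to centre = 24.25 ≤ 72.25, so it lies inside.
All remaining points lie in this disk, and no smaller disk contains both endpoints, so this is the minimum enclosing circle.

72.25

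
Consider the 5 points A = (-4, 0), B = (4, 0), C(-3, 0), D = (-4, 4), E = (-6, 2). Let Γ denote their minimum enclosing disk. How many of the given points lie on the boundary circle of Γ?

The minimum enclosing circle of a finite set is fixed by two of the points (as a diameter) or three (as a circumcircle).
The farthest pair is B–E with squared distance 104. The circle on this segment as diameter has centre (-1, 1) and r² = 104/4 = 26.
Check A: distance² to centre = 10 ≤ 26, so it lies inside.
All remaining points lie in this disk, and no smaller disk contains both endpoints, so this is the minimum enclosing circle.
The points at distance exactly r from the centre are B, E — 2 points.

2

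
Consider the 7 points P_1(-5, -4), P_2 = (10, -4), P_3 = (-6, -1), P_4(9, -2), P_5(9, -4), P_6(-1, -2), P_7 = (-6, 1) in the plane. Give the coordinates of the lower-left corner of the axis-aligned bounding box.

(-6, -4)

x-range [-6, 10], y-range [-4, 1].
The lower-left corner is (-6, -4).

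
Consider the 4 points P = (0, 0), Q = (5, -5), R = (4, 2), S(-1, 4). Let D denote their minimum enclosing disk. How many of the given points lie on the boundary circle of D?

2

The minimum enclosing circle of a finite set is fixed by two of the points (as a diameter) or three (as a circumcircle).
The farthest pair is Q–S with squared distance 117. The circle on this segment as diameter has centre (2, -0.5) and r² = 117/4 = 29.25.
Check P: distance² to centre = 4.25 ≤ 29.25, so it lies inside.
All remaining points lie in this disk, and no smaller disk contains both endpoints, so this is the minimum enclosing circle.
The points at distance exactly r from the centre are Q, S — 2 points.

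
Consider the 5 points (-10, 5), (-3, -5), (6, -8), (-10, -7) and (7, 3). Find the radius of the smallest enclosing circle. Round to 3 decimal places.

10.308

The farthest pair is (-10, 5)–(6, -8) with squared distance 425. The circle on this segment as diameter has centre (-2, -1.5) and r² = 425/4 = 106.25.
Check (-3, -5): distance² to centre = 13.25 ≤ 106.25, so it lies inside.
All remaining points lie in this disk, and no smaller disk contains both endpoints, so this is the minimum enclosing circle.
r = √(106.25) ≈ 10.308.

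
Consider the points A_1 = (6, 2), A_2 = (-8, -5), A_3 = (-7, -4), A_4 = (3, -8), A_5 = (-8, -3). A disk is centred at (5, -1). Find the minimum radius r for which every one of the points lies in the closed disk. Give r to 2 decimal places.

The required radius is the distance from (5, -1) to the farthest point.
Squared distances: 10, 185, 153, 53, 173.
Maximum is 185, attained at A_2.
r = √185 ≈ 13.60.

13.60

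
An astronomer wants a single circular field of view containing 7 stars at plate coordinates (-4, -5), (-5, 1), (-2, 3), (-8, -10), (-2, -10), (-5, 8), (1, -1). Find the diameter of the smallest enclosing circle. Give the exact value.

18.5

By Welzl's lemma the MEC is supported by two points (diametrically opposite) or three points (on a circumcircle).
The minimum enclosing circle is determined by three boundary points: (-8, -10), (-2, -10), (-5, 8).
Their circumcentre is (-5, -1.25) with r² = 85.5625.
The farthest remaining point (1, -1) is at distance² 36.0625 ≤ 85.5625.
Diameter = 2r = 2√(85.5625) = 18.5.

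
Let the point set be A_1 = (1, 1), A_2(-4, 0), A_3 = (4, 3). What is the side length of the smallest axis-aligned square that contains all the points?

The bounding box has width 8 and height 3.
An axis-aligned square enclosing the set must have side ≥ max(width, height).
So the minimum side is max(8, 3) = 8.

8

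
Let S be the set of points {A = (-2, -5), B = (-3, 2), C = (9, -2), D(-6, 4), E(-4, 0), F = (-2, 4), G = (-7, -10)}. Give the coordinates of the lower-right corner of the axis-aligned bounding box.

(9, -10)

x-range [-7, 9], y-range [-10, 4].
The lower-right corner is (9, -10).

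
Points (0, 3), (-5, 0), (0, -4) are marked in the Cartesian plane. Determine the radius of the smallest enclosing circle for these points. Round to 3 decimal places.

3.734

Call the three points A, B, C in the order given.
Side lengths²: AB² = 34, AC² = 49, BC² = 41.
Since AC² = 49 < 41 + 34 = 75, the triangle is acute, so the smallest enclosing circle is the circumcircle.
Circumcentre = (-1.3, -0.5), r² = 13.94.
r = √(13.94) ≈ 3.734.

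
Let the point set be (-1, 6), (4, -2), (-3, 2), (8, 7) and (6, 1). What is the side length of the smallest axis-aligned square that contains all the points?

11

The bounding box has width 11 and height 9.
An axis-aligned square enclosing the set must have side ≥ max(width, height).
So the minimum side is max(11, 9) = 11.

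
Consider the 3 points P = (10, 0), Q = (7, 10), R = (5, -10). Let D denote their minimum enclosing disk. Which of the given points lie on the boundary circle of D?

Side lengths²: PQ² = 109, PR² = 125, QR² = 404.
Since QR² = 404 ≥ 125 + 109 = 234, the angle opposite QR is not acute, so the smallest enclosing circle has QR as diameter.
Centre = midpoint of QR = (6, 0), r² = 404/4 = 101.
The points at distance exactly r from the centre are Q, R — 2 points.

Q, R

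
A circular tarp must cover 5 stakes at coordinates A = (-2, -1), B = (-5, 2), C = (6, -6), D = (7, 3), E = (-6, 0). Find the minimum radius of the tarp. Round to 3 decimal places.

7.109

The minimum enclosing circle is determined by three boundary points: C, D, E.
Their circumcentre is (20/19, -17/19) with r² = 18245/361.
The farthest remaining point B is at distance² 16250/361 ≤ 18245/361.
r = √(18245/361) ≈ 7.109.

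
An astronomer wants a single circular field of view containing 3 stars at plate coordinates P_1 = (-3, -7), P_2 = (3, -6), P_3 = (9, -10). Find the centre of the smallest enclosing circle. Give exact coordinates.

(3, -8.5)

Side lengths²: P_1P_2² = 37, P_1P_3² = 153, P_2P_3² = 52.
Since P_1P_3² = 153 ≥ 52 + 37 = 89, the angle opposite P_1P_3 is not acute, so the smallest enclosing circle has P_1P_3 as diameter.
Centre = midpoint of P_1P_3 = (3, -8.5), r² = 153/4 = 38.25.
Centre = (3, -8.5).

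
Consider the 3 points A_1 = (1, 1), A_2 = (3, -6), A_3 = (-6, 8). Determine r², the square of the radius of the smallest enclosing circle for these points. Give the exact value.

69.25

Side lengths²: A_1A_2² = 53, A_1A_3² = 98, A_2A_3² = 277.
Since A_2A_3² = 277 ≥ 98 + 53 = 151, the angle opposite A_2A_3 is not acute, so the smallest enclosing circle has A_2A_3 as diameter.
Centre = midpoint of A_2A_3 = (-1.5, 1), r² = 277/4 = 69.25.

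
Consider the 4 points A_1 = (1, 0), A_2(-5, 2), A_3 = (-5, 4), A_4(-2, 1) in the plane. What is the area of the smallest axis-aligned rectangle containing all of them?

24

x ranges over [-5, 1], width 6.
y ranges over [0, 4], height 4.
Area = 6 × 4 = 24.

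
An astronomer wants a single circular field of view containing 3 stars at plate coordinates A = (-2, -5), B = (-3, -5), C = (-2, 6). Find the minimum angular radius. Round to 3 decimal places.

Side lengths²: AB² = 1, AC² = 121, BC² = 122.
Since BC² = 122 ≥ 121 + 1 = 122, the angle opposite BC is not acute, so the smallest enclosing circle has BC as diameter.
Centre = midpoint of BC = (-2.5, 0.5), r² = 122/4 = 30.5.
r = √(30.5) ≈ 5.523.

5.523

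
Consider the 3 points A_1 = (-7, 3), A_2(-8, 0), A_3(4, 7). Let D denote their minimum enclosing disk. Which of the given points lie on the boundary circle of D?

Side lengths²: A_1A_2² = 10, A_1A_3² = 137, A_2A_3² = 193.
Since A_2A_3² = 193 ≥ 137 + 10 = 147, the angle opposite A_2A_3 is not acute, so the smallest enclosing circle has A_2A_3 as diameter.
Centre = midpoint of A_2A_3 = (-2, 3.5), r² = 193/4 = 48.25.
The points at distance exactly r from the centre are A_2, A_3 — 2 points.

A_2, A_3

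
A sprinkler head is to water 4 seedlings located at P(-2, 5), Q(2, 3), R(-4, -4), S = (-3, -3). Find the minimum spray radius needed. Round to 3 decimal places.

By Welzl's lemma the MEC is supported by two points (diametrically opposite) or three points (on a circumcircle).
The minimum enclosing circle is determined by three boundary points: P, Q, R.
Their circumcentre is (-1.875, 0.25) with r² = 22.578125.
The farthest remaining point S is at distance² 11.828125 ≤ 22.578125.
r = √(22.578125) ≈ 4.752.

4.752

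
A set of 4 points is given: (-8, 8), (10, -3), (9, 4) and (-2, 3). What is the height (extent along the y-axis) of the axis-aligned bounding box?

max y = 8, min y = -3, so height = 11.

11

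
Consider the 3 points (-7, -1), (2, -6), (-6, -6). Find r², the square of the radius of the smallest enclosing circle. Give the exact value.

26.5

Call the three points A, B, C in the order given.
Side lengths²: AB² = 106, AC² = 26, BC² = 64.
Since AB² = 106 ≥ 64 + 26 = 90, the angle opposite AB is not acute, so the smallest enclosing circle has AB as diameter.
Centre = midpoint of AB = (-2.5, -3.5), r² = 106/4 = 26.5.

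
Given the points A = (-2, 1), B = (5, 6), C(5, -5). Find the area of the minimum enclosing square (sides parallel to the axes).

The bounding box has width 7 and height 11.
An axis-aligned square enclosing the set must have side ≥ max(width, height).
So the minimum side is max(7, 11) = 11.
Area = 11² = 121.

121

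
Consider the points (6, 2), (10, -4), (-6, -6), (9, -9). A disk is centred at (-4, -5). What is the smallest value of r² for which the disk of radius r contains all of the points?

197

The required radius is the distance from (-4, -5) to the farthest point.
Squared distances: 149, 197, 5, 185.
Maximum is 197, attained at (10, -4).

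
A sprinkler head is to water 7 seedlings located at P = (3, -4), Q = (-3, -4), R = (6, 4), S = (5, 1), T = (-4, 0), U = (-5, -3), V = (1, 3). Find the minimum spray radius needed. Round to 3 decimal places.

6.519

A smallest enclosing disk is always determined by at most three of the input points on its boundary.
The farthest pair is R–U with squared distance 170. The circle on this segment as diameter has centre (0.5, 0.5) and r² = 170/4 = 42.5.
Check P: distance² to centre = 26.5 ≤ 42.5, so it lies inside.
All remaining points lie in this disk, and no smaller disk contains both endpoints, so this is the minimum enclosing circle.
r = √(42.5) ≈ 6.519.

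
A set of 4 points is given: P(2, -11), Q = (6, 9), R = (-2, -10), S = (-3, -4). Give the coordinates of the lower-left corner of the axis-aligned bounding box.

(-3, -11)

x-range [-3, 6], y-range [-11, 9].
The lower-left corner is (-3, -11).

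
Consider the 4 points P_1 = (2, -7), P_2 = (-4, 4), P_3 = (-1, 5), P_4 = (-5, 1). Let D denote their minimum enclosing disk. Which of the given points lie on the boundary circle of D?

A smallest enclosing disk is always determined by at most three of the input points on its boundary.
The minimum enclosing circle is determined by three boundary points: P_1, P_2, P_3.
Their circumcentre is (-15/26, -33/26) with r² = 13345/338.
The farthest remaining point P_4 is at distance² 8353/338 ≤ 13345/338.
The points at distance exactly r from the centre are P_1, P_2, P_3 — 3 points.

P_1, P_2, P_3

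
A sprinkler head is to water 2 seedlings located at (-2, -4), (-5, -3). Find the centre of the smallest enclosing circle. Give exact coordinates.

The smallest circle enclosing two points has them as diameter endpoints.
Centre = midpoint = (-3.5, -3.5); r² = |(-2, -4)−(-5, -3)|²/4 = 10/4 = 2.5.
Centre = (-3.5, -3.5).

(-3.5, -3.5)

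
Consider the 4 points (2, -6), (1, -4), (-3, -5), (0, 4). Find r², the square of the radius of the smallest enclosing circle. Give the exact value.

26.40625

By Welzl's lemma the MEC is supported by two points (diametrically opposite) or three points (on a circumcircle).
The minimum enclosing circle is determined by three boundary points: (2, -6), (-3, -5), (0, 4).
Their circumcentre is (0.375, -1.125) with r² = 26.40625.
The farthest remaining point (1, -4) is at distance² 8.65625 ≤ 26.40625.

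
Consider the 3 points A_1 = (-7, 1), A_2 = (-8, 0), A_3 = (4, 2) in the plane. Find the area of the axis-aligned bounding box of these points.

24

x ranges over [-8, 4], width 12.
y ranges over [0, 2], height 2.
Area = 12 × 2 = 24.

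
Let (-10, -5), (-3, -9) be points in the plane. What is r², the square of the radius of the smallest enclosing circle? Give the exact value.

The smallest circle enclosing two points has them as diameter endpoints.
Centre = midpoint = (-6.5, -7); r² = |(-10, -5)−(-3, -9)|²/4 = 65/4 = 16.25.

16.25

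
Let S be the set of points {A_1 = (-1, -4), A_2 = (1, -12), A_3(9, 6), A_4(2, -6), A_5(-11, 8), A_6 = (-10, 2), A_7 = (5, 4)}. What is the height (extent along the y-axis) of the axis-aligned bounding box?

20

max y = 8, min y = -12, so height = 20.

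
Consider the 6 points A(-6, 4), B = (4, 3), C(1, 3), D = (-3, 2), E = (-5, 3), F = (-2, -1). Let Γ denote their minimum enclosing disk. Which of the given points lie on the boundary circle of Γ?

The farthest pair is A–B with squared distance 101. The circle on this segment as diameter has centre (-1, 3.5) and r² = 101/4 = 25.25.
Check C: distance² to centre = 4.25 ≤ 25.25, so it lies inside.
All remaining points lie in this disk, and no smaller disk contains both endpoints, so this is the minimum enclosing circle.
The points at distance exactly r from the centre are A, B — 2 points.

A, B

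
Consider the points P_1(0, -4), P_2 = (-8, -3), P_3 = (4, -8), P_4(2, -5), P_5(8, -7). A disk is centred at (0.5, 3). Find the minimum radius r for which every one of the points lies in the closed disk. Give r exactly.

The required radius is the distance from (0.5, 3) to the farthest point.
Squared distances: 49.25, 108.25, 133.25, 66.25, 156.25.
Maximum is 156.25, attained at P_5.
r = √(156.25) = 12.5.

12.5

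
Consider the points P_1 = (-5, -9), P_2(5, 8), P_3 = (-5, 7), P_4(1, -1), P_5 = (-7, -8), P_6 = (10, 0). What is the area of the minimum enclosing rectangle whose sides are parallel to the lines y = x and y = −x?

308

In coordinates u = x + y, v = x − y the rectangle is axis-aligned; the map (x,y)→(u,v) scales areas by 2.
u-values: -14, 13, 2, 0, -15, 10; range = 13 − (-15) = 28.
v-values: 4, -3, -12, 2, 1, 10; range = 10 − (-12) = 22.
Area = (28 × 22) / 2 = 308.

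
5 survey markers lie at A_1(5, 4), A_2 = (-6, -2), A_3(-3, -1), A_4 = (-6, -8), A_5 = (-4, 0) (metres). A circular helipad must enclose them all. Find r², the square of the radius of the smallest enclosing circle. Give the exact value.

The farthest pair is A_1–A_4 with squared distance 265. The circle on this segment as diameter has centre (-0.5, -2) and r² = 265/4 = 66.25.
Check A_2: distance² to centre = 30.25 ≤ 66.25, so it lies inside.
All remaining points lie in this disk, and no smaller disk contains both endpoints, so this is the minimum enclosing circle.

66.25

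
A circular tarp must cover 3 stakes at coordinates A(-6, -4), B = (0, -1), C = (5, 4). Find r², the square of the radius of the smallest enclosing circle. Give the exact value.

46.25

Side lengths²: AB² = 45, AC² = 185, BC² = 50.
Since AC² = 185 ≥ 50 + 45 = 95, the angle opposite AC is not acute, so the smallest enclosing circle has AC as diameter.
Centre = midpoint of AC = (-0.5, 0), r² = 185/4 = 46.25.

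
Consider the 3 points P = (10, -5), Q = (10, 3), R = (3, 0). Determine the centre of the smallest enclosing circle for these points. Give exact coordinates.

(53/7, -1)

Side lengths²: PQ² = 64, PR² = 74, QR² = 58.
Since PR² = 74 < 64 + 58 = 122, the triangle is acute, so the smallest enclosing circle is the circumcircle.
Circumcentre = (53/7, -1), r² = 1073/49.
Centre = (53/7, -1).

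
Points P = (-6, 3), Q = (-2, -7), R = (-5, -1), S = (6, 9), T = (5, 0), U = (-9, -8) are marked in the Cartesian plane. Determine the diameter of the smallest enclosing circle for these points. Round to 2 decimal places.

22.67

A smallest enclosing disk is always determined by at most three of the input points on its boundary.
The farthest pair is S–U with squared distance 514. The circle on this segment as diameter has centre (-1.5, 0.5) and r² = 514/4 = 128.5.
Check P: distance² to centre = 26.5 ≤ 128.5, so it lies inside.
All remaining points lie in this disk, and no smaller disk contains both endpoints, so this is the minimum enclosing circle.
Diameter = 2r = 2√(128.5) ≈ 22.67.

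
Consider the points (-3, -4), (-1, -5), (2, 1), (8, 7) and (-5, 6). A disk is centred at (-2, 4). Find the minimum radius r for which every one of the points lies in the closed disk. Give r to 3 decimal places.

10.440

The required radius is the distance from (-2, 4) to the farthest point.
Squared distances: 65, 82, 25, 109, 13.
Maximum is 109, attained at (8, 7).
r = √109 ≈ 10.440.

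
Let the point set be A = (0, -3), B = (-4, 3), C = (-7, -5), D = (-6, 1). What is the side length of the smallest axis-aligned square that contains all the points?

8

The bounding box has width 7 and height 8.
An axis-aligned square enclosing the set must have side ≥ max(width, height).
So the minimum side is max(7, 8) = 8.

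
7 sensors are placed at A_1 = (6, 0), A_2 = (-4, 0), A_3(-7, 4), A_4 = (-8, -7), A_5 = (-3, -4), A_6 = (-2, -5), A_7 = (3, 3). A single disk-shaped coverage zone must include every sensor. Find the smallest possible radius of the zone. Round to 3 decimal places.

7.998

The minimum enclosing circle is determined by three boundary points: A_1, A_3, A_4.
Their circumcentre is (-73/42, -85/42) with r² = 56425/882.
The farthest remaining point A_7 is at distance² 42061/882 ≤ 56425/882.
r = √(56425/882) ≈ 7.998.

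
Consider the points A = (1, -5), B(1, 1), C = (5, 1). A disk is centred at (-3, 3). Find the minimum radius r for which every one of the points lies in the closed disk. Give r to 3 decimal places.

The required radius is the distance from (-3, 3) to the farthest point.
Squared distances: 80, 20, 68.
Maximum is 80, attained at A.
r = √80 ≈ 8.944.

8.944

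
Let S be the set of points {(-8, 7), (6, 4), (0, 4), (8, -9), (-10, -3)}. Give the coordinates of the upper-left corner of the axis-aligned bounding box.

(-10, 7)

x-range [-10, 8], y-range [-9, 7].
The upper-left corner is (-10, 7).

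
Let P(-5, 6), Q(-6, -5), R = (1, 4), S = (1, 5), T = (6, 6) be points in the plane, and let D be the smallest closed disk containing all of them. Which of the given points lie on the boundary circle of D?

Q, T

The farthest pair is Q–T with squared distance 265. The circle on this segment as diameter has centre (0, 0.5) and r² = 265/4 = 66.25.
Check P: distance² to centre = 55.25 ≤ 66.25, so it lies inside.
All remaining points lie in this disk, and no smaller disk contains both endpoints, so this is the minimum enclosing circle.
The points at distance exactly r from the centre are Q, T — 2 points.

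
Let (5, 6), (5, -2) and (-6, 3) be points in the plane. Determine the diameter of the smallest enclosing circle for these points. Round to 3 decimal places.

12.524

Call the three points A, B, C in the order given.
Side lengths²: AB² = 64, AC² = 130, BC² = 146.
Since BC² = 146 < 130 + 64 = 194, the triangle is acute, so the smallest enclosing circle is the circumcircle.
Circumcentre = (2/11, 2), r² = 4745/121.
Diameter = 2r = 2√(4745/121) ≈ 12.524.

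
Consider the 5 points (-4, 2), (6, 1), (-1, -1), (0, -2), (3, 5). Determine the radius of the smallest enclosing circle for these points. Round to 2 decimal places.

The minimum enclosing circle of a finite set is fixed by two of the points (as a diameter) or three (as a circumcircle).
The farthest pair is (-4, 2)–(6, 1) with squared distance 101. The circle on this segment as diameter has centre (1, 1.5) and r² = 101/4 = 25.25.
Check (-1, -1): distance² to centre = 10.25 ≤ 25.25, so it lies inside.
All remaining points lie in this disk, and no smaller disk contains both endpoints, so this is the minimum enclosing circle.
r = √(25.25) ≈ 5.02.

5.02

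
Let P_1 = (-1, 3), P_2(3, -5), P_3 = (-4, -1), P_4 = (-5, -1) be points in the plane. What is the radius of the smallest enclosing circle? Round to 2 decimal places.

By Welzl's lemma the MEC is supported by two points (diametrically opposite) or three points (on a circumcircle).
The minimum enclosing circle is determined by three boundary points: P_1, P_2, P_4.
Their circumcentre is (-1/3, -5/3) with r² = 200/9.
The farthest remaining point P_3 is at distance² 125/9 ≤ 200/9.
r = √(200/9) ≈ 4.71.

4.71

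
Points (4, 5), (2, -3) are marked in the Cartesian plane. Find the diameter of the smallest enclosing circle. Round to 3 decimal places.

8.246

The smallest circle enclosing two points has them as diameter endpoints.
Centre = midpoint = (3, 1); r² = |(4, 5)−(2, -3)|²/4 = 68/4 = 17.
Diameter = 2r = 2√17 ≈ 8.246.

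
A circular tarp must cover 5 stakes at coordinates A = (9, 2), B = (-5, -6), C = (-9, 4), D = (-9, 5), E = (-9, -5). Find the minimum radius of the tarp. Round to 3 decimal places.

9.790

A smallest enclosing disk is always determined by at most three of the input points on its boundary.
The minimum enclosing circle is determined by three boundary points: A, D, E.
Their circumcentre is (-7/12, 0) with r² = 13801/144.
The farthest remaining point C is at distance² 12505/144 ≤ 13801/144.
r = √(13801/144) ≈ 9.790.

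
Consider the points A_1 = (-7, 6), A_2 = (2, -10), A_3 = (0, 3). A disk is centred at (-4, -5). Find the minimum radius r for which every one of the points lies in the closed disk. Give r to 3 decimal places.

11.402

The required radius is the distance from (-4, -5) to the farthest point.
Squared distances: 130, 61, 80.
Maximum is 130, attained at A_1.
r = √130 ≈ 11.402.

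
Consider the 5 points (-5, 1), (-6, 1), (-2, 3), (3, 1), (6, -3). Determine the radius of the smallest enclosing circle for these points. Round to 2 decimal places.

The minimum enclosing circle of a finite set is fixed by two of the points (as a diameter) or three (as a circumcircle).
The farthest pair is (-6, 1)–(6, -3) with squared distance 160. The circle on this segment as diameter has centre (0, -1) and r² = 160/4 = 40.
Check (-5, 1): distance² to centre = 29 ≤ 40, so it lies inside.
All remaining points lie in this disk, and no smaller disk contains both endpoints, so this is the minimum enclosing circle.
r = √40 ≈ 6.32.

6.32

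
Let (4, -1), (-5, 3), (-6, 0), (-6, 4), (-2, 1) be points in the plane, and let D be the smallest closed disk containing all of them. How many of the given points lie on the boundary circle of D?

The farthest pair is (4, -1)–(-6, 4) with squared distance 125. The circle on this segment as diameter has centre (-1, 1.5) and r² = 125/4 = 31.25.
Check (-5, 3): distance² to centre = 18.25 ≤ 31.25, so it lies inside.
All remaining points lie in this disk, and no smaller disk contains both endpoints, so this is the minimum enclosing circle.
The points at distance exactly r from the centre are (4, -1), (-6, 4) — 2 points.

2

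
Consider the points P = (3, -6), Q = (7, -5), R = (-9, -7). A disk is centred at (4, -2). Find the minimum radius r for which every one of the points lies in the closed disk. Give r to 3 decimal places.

The required radius is the distance from (4, -2) to the farthest point.
Squared distances: 17, 18, 194.
Maximum is 194, attained at R.
r = √194 ≈ 13.928.

13.928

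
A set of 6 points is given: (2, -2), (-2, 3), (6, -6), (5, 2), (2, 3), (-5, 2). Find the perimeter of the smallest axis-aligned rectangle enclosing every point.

40

Width = max x − min x = 6 − (-5) = 11.
Height = max y − min y = 3 − (-6) = 9.
Perimeter = 2(11 + 9) = 40.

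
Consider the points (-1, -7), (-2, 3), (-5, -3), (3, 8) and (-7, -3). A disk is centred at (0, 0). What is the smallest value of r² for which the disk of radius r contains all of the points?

73

The required radius is the distance from (0, 0) to the farthest point.
Squared distances: 50, 13, 34, 73, 58.
Maximum is 73, attained at (3, 8).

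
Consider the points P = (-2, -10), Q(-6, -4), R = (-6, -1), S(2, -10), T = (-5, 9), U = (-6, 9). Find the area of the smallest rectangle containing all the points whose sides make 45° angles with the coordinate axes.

216

In coordinates u = x + y, v = x − y the rectangle is axis-aligned; the map (x,y)→(u,v) scales areas by 2.
u-values: -12, -10, -7, -8, 4, 3; range = 4 − (-12) = 16.
v-values: 8, -2, -5, 12, -14, -15; range = 12 − (-15) = 27.
Area = (16 × 27) / 2 = 216.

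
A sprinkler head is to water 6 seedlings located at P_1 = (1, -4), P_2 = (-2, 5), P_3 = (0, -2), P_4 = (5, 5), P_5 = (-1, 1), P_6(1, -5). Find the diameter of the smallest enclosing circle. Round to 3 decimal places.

By Welzl's lemma the MEC is supported by two points (diametrically opposite) or three points (on a circumcircle).
The minimum enclosing circle is determined by three boundary points: P_2, P_4, P_6.
Their circumcentre is (1.5, 0.6) with r² = 31.61.
The farthest remaining point P_1 is at distance² 21.41 ≤ 31.61.
Diameter = 2r = 2√(31.61) ≈ 11.245.

11.245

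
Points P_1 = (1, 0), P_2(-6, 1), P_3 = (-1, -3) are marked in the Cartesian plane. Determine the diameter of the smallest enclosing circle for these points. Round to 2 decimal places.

7.10

Side lengths²: P_1P_2² = 50, P_1P_3² = 13, P_2P_3² = 41.
Since P_1P_2² = 50 < 41 + 13 = 54, the triangle is acute, so the smallest enclosing circle is the circumcircle.
Circumcentre = (-117/46, 9/46), r² = 13325/1058.
Diameter = 2r = 2√(13325/1058) ≈ 7.10.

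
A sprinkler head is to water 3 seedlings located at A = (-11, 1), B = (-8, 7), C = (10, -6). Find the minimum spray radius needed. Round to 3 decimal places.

Side lengths²: AB² = 45, AC² = 490, BC² = 493.
Since BC² = 493 < 490 + 45 = 535, the triangle is acute, so the smallest enclosing circle is the circumcircle.
Circumcentre = (1/14, -11/14), r² = 12325/98.
r = √(12325/98) ≈ 11.215.

11.215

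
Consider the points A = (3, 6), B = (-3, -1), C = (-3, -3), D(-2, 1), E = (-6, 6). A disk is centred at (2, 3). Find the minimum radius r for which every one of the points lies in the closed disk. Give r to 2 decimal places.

8.54

The required radius is the distance from (2, 3) to the farthest point.
Squared distances: 10, 41, 61, 20, 73.
Maximum is 73, attained at E.
r = √73 ≈ 8.54.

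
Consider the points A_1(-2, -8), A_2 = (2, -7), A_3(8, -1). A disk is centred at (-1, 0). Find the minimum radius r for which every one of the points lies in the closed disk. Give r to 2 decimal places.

9.06

The required radius is the distance from (-1, 0) to the farthest point.
Squared distances: 65, 58, 82.
Maximum is 82, attained at A_3.
r = √82 ≈ 9.06.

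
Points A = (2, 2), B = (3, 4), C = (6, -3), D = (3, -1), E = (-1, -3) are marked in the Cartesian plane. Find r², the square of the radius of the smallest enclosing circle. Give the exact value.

A smallest enclosing disk is always determined by at most three of the input points on its boundary.
The minimum enclosing circle is determined by three boundary points: B, C, E.
Their circumcentre is (2.5, -5/14) with r² = 1885/98.
The farthest remaining point A is at distance² 569/98 ≤ 1885/98.

1885/98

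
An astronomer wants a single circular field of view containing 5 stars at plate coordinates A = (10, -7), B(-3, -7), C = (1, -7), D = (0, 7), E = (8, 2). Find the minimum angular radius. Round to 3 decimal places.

By Welzl's lemma the MEC is supported by two points (diametrically opposite) or three points (on a circumcircle).
The minimum enclosing circle is determined by three boundary points: A, B, D.
Their circumcentre is (3.5, -15/14) with r² = 7585/98.
The farthest remaining point C is at distance² 4057/98 ≤ 7585/98.
r = √(7585/98) ≈ 8.798.

8.798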